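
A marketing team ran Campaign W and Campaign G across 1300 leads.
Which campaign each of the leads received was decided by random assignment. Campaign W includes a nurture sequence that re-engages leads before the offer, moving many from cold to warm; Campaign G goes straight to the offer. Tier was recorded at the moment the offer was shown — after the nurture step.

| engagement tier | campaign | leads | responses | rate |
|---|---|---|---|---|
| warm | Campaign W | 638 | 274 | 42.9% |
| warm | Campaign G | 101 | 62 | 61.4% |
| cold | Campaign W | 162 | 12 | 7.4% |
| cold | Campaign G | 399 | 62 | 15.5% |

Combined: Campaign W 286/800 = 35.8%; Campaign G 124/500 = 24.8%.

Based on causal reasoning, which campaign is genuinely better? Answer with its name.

The stratified and pooled comparisons disagree (Campaign G wins within each engagement tier; Campaign W wins overall), so the answer turns on the causal role of engagement tier.
Because the campaign influences engagement tier, engagement tier is a post-treatment mediator, not a confounder. Stratifying on it would bias the estimate; the causal effect is the crude pooled difference.
Pooled: Campaign W 35.8% vs Campaign G 24.8%; Campaign W is higher overall.

Campaign W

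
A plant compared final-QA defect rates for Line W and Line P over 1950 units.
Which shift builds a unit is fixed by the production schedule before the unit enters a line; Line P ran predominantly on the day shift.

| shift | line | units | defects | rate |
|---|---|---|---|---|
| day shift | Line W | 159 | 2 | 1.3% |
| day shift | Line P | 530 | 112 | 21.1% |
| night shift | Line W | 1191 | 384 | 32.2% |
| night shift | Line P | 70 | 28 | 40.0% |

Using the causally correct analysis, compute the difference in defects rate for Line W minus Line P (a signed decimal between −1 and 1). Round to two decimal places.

-0.12

Shift differs across lines for reasons unrelated to any effect of the line itself, and it separately predicts the outcome — a classic confounder. We must compare within shift levels.
Adjusting over the population distribution of shift: 0.353·(0.013−0.211) + 0.647·(0.322−0.400) = -0.120.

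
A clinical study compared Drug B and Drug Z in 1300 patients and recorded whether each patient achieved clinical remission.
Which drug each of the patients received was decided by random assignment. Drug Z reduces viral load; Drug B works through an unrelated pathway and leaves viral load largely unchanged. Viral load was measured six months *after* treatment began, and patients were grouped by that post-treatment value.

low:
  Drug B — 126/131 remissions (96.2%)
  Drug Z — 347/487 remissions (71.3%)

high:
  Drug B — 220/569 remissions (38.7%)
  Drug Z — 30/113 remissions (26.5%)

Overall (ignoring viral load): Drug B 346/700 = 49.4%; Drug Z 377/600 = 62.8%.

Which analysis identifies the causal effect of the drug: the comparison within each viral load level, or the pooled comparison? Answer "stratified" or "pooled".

pooled

Viral load is recorded after the drug and is itself shifted by it — it sits on the causal path from drug to outcome. Conditioning on a mediator would strip out part of the effect we want; the pooled comparison gives the total causal effect.
Pooled: Drug B 49.4% vs Drug Z 62.8%; Drug Z is higher overall.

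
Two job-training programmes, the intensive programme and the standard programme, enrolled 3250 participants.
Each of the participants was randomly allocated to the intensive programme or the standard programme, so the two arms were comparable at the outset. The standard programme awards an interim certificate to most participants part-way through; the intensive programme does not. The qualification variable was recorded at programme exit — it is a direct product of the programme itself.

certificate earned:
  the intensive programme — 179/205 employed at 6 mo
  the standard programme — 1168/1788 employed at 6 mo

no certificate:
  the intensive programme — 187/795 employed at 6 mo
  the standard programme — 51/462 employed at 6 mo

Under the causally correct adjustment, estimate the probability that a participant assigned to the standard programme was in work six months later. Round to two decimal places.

0.54

The stratified and pooled comparisons disagree (the intensive programme wins within each qualification attained during the programme; the standard programme wins overall), so the answer turns on the causal role of qualification attained during the programme.
Stratifying would compare programmes among participants the programmes themselves sorted into qualification attained during the programme groups — a form of selection on an intermediate. The unconditioned pooled rates give the total causal effect.
So P(outcome | do(the standard programme)) is just the pooled rate for the standard programme: 1219/2250 = 0.542.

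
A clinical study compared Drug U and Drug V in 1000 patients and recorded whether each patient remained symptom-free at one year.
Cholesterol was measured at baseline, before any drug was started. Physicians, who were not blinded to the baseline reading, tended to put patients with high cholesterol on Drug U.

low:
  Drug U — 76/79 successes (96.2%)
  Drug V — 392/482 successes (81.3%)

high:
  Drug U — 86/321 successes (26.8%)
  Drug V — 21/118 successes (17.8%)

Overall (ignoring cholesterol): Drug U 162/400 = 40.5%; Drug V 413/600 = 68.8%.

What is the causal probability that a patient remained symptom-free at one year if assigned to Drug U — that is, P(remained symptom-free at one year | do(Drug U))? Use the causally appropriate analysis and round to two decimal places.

Drug U is higher inside every cholesterol stratum but Drug V is higher in aggregate. Whether to stratify depends on how cholesterol relates to the drug.
Cholesterol satisfies the back-door criterion: it is not a descendant of the drug, and it blocks the spurious path from drug to outcome. Adjusting for it (i.e., using the within-cholesterol rates) gives the causal effect.
Standardising Drug U to the population cholesterol mix: 0.561·76/79 + 0.439·86/321 = 0.657.

0.66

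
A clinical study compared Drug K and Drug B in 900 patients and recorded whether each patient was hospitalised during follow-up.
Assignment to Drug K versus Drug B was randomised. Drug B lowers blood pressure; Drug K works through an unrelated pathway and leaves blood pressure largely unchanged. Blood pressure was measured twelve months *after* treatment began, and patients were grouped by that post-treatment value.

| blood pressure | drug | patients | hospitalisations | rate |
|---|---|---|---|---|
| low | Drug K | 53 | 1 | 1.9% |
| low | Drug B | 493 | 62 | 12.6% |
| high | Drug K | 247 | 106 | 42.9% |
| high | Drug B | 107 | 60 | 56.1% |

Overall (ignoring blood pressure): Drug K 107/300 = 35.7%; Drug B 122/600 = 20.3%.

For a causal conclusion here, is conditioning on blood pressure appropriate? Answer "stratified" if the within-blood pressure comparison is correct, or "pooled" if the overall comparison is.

The blood pressure-specific comparison favours Drug K throughout, but the pooled figures favour Drug B. The question is whether to condition on blood pressure.
Blood pressure here is a post-treatment variable shaped by the drug; conditioning on it would introduce bias rather than remove it. The overall comparison is the causal one.
Pooled: Drug K 35.7% vs Drug B 20.3%; Drug B is lower overall.

pooled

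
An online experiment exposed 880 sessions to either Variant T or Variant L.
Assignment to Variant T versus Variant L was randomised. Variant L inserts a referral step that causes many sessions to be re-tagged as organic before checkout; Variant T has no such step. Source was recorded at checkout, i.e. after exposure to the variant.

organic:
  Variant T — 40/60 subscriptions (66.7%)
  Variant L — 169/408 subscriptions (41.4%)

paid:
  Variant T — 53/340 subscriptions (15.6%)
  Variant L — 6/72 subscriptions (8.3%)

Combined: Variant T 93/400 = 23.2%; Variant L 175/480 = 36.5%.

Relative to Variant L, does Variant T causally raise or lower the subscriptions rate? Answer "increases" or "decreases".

The stratified and pooled comparisons disagree (Variant T wins within each traffic source; Variant L wins overall), so the answer turns on the causal role of traffic source.
Traffic source is downstream of the variant. One should not condition on a consequence of treatment, so the overall rates are the right comparison.
Pooled: Variant T 23.2% vs Variant L 36.5%; Variant L is higher overall.

decreases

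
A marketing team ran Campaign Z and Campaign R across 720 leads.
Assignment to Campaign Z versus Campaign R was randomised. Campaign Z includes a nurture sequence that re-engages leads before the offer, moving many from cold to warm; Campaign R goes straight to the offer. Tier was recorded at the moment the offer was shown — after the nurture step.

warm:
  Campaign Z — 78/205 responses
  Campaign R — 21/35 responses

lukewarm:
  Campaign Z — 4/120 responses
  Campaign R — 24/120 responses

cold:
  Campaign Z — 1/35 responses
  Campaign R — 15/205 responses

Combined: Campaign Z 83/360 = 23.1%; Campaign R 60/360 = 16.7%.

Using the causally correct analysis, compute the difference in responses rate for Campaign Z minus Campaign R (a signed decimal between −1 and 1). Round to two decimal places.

The engagement tier-specific comparison favours Campaign R throughout, but the pooled figures favour Campaign Z. The question is whether to condition on engagement tier.
Stratifying would compare campaigns among leads the campaigns themselves sorted into engagement tier groups — a form of selection on an intermediate. The unconditioned pooled rates give the total causal effect.
The causal difference is the pooled difference: 0.231 − 0.167 = +0.064.

+0.06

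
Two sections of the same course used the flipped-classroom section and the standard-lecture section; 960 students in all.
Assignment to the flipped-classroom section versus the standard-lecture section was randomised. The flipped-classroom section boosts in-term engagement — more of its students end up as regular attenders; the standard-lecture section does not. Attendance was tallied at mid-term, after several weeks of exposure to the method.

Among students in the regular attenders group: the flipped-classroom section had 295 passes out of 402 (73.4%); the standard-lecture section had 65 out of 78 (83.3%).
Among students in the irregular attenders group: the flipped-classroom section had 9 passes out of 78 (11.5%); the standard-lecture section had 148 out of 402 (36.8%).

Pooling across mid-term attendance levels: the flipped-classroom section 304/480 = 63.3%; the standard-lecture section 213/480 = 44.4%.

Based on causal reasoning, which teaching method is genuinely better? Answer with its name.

the flipped-classroom section

the standard-lecture section is higher inside every mid-term attendance stratum but the flipped-classroom section is higher in aggregate. Whether to stratify depends on how mid-term attendance relates to the teaching method.
Mid-term attendance is recorded after the teaching method and is itself shifted by it — it sits on the causal path from teaching method to outcome. Conditioning on a mediator would strip out part of the effect we want; the pooled comparison gives the total causal effect.
Pooled: the flipped-classroom section 63.3% vs the standard-lecture section 44.4%; the flipped-classroom section is higher overall.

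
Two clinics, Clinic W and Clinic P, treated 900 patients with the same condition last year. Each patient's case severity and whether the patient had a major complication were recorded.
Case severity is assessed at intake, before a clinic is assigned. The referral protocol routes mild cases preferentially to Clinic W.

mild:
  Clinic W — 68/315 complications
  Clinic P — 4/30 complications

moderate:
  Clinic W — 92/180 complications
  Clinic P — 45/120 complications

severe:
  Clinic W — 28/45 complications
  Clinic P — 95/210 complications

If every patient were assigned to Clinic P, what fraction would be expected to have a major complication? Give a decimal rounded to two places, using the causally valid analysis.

0.30

The case severity-specific comparison favours Clinic P throughout, but the pooled figures favour Clinic W. The question is whether to condition on case severity.
The imbalance in case severity arose from how patients were allocated, not from anything the clinic did; and case severity independently affects the outcome. The pooled gap is confounded — condition on case severity.
Standardising Clinic P to the population case severity mix: 0.383·4/30 + 0.333·45/120 + 0.283·95/210 = 0.304.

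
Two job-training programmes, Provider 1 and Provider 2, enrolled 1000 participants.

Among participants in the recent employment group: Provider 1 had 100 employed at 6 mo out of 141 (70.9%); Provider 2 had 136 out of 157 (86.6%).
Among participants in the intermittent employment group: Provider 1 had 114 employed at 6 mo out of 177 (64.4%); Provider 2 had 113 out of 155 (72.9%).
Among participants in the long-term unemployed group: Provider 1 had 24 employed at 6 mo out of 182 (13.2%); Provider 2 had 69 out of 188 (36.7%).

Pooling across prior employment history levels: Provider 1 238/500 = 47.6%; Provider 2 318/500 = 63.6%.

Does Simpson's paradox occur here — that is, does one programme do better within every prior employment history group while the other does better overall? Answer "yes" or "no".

Within each prior employment history level (recent employment 70.9% vs 86.6%; intermittent employment 64.4% vs 72.9%; long-term unemployed 13.2% vs 36.7%), Provider 2 has the higher rate every time. Pooled: 47.6% vs 63.6% — Provider 2 has the higher rate overall. They agree.

no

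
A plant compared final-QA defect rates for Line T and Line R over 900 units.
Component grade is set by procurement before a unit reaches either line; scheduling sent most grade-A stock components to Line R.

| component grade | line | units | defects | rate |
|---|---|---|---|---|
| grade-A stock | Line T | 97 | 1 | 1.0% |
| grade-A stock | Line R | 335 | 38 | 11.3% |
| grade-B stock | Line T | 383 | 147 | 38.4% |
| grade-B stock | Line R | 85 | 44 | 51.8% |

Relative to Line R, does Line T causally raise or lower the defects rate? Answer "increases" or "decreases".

decreases

Line T is lower inside every component grade stratum but Line R is lower in aggregate. Whether to stratify depends on how component grade relates to the line.
Component grade is set before the line has any effect — it is not caused by the line — and it independently drives the outcome. That makes it a confounder, so the causal comparison is within component grade levels.
Within each level — grade-A stock: 1.0% vs 11.3%; grade-B stock: 38.4% vs 51.8% — Line T is lower every time.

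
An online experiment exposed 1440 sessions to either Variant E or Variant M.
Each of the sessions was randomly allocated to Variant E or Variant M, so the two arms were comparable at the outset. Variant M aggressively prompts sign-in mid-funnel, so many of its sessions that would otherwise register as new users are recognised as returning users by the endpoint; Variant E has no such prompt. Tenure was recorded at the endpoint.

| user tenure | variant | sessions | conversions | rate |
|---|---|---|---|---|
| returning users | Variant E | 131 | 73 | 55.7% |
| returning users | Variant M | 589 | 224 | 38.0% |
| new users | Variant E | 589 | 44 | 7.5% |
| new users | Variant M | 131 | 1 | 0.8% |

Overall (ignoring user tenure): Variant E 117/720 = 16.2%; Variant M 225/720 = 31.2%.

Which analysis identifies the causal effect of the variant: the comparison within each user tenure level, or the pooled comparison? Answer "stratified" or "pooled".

pooled

Within every user tenure level Variant E has the higher rate, yet pooled Variant M does — Simpson's reversal.
User tenure is recorded after the variant and is itself shifted by it — it sits on the causal path from variant to outcome. Conditioning on a mediator would strip out part of the effect we want; the pooled comparison gives the total causal effect.
Pooled: Variant E 16.2% vs Variant M 31.2%; Variant M is higher overall.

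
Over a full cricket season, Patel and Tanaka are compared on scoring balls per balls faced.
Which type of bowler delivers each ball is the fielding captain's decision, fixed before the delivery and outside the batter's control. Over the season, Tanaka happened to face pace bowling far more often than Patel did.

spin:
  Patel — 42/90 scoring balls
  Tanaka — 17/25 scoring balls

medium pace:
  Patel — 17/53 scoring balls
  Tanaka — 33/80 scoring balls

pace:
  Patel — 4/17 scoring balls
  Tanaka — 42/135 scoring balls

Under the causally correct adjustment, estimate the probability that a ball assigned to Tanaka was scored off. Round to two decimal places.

0.45

The imbalance in bowling type arose from how balls faced were allocated, not from anything the player did; and bowling type independently affects the outcome. The pooled gap is confounded — condition on bowling type.
Standardising Tanaka to the population bowling type mix: 0.287·17/25 + 0.333·33/80 + 0.380·42/135 = 0.451.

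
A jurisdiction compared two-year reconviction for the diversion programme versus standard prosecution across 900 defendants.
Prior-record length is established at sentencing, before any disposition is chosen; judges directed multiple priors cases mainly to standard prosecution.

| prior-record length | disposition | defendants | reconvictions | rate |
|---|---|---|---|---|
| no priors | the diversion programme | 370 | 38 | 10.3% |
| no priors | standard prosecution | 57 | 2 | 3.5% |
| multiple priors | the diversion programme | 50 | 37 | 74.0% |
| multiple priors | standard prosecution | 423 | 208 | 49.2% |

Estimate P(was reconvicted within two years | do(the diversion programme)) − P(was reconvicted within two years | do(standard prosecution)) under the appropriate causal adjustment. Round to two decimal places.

+0.16

Prior-record length differs across dispositions for reasons unrelated to any effect of the disposition itself, and it separately predicts the outcome — a classic confounder. We must compare within prior-record length levels.
Adjusting over the population distribution of prior-record length: 0.474·(0.103−0.035) + 0.526·(0.740−0.492) = +0.163.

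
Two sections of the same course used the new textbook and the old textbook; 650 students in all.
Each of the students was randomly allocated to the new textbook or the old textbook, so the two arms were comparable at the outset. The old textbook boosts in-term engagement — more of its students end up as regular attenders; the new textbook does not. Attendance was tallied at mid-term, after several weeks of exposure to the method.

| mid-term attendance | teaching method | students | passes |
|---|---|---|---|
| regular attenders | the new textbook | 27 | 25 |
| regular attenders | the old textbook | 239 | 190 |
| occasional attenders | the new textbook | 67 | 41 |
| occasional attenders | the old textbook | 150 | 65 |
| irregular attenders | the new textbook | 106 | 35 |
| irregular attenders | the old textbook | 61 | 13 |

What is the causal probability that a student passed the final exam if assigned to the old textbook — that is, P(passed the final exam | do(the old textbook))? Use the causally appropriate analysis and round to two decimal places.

Because the teaching method influences mid-term attendance, mid-term attendance is a post-treatment mediator, not a confounder. Stratifying on it would bias the estimate; the causal effect is the crude pooled difference.
So P(outcome | do(the old textbook)) is just the pooled rate for the old textbook: 268/450 = 0.596.

0.60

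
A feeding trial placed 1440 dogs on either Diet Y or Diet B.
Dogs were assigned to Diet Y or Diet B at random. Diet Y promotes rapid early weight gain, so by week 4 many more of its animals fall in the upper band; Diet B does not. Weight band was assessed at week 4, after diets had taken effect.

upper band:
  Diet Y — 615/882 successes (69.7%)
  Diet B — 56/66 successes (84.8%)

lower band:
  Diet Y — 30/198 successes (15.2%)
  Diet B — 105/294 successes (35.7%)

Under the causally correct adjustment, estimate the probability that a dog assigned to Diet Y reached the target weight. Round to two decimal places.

Week-4 weight band lies on the pathway diet → week-4 weight band → outcome, so adjusting for it blocks the indirect effect. For the total causal effect of diet, use the unadjusted pooled rates.
So P(outcome | do(Diet Y)) is just the pooled rate for Diet Y: 645/1080 = 0.597.

0.60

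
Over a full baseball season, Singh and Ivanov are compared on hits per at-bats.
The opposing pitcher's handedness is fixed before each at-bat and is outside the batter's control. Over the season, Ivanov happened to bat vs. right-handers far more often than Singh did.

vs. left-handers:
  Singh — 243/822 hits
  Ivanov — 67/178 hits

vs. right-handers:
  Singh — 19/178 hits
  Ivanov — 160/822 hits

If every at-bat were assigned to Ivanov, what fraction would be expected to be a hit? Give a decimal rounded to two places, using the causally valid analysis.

Ivanov is higher inside every pitcher handedness stratum but Singh is higher in aggregate. Whether to stratify depends on how pitcher handedness relates to the player.
Pitcher handedness differs across players for reasons unrelated to any effect of the player itself, and it separately predicts the outcome — a classic confounder. We must compare within pitcher handedness levels.
Standardising Ivanov to the population pitcher handedness mix: 0.500·67/178 + 0.500·160/822 = 0.286.

0.29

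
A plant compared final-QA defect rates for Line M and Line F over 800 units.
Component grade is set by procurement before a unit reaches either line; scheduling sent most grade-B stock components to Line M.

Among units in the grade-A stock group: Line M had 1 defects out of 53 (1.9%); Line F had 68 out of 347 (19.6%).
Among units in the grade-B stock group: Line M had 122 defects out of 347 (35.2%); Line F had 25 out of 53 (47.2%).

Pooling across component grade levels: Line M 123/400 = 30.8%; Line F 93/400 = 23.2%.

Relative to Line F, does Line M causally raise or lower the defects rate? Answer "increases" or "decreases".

decreases

Within every component grade level Line M has the lower rate, yet pooled Line F does — Simpson's reversal.
The imbalance in component grade arose from how units were allocated, not from anything the line did; and component grade independently affects the outcome. The pooled gap is confounded — condition on component grade.
Within each level — grade-A stock: 1.9% vs 19.6%; grade-B stock: 35.2% vs 47.2% — Line M is lower every time.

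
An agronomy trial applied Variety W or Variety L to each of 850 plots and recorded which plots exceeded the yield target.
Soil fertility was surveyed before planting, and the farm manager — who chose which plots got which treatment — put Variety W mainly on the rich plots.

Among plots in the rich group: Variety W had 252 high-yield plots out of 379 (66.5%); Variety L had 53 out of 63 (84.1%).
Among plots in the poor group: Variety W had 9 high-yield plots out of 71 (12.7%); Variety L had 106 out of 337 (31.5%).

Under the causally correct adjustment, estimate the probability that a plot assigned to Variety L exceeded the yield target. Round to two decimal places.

Soil fertility is set before the variety has any effect — it is not caused by the variety — and it independently drives the outcome. That makes it a confounder, so the causal comparison is within soil fertility levels.
Standardising Variety L to the population soil fertility mix: 0.520·53/63 + 0.480·106/337 = 0.588.

0.59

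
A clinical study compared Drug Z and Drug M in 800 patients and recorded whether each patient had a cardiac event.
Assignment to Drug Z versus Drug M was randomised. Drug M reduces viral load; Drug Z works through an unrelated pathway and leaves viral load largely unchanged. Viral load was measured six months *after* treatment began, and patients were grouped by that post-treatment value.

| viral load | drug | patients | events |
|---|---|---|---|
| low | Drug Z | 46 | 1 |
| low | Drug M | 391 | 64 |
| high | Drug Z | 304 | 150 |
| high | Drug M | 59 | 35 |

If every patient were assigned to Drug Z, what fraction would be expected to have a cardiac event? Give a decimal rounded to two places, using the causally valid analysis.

0.43

Viral load is downstream of the drug. One should not condition on a consequence of treatment, so the overall rates are the right comparison.
So P(outcome | do(Drug Z)) is just the pooled rate for Drug Z: 151/350 = 0.431.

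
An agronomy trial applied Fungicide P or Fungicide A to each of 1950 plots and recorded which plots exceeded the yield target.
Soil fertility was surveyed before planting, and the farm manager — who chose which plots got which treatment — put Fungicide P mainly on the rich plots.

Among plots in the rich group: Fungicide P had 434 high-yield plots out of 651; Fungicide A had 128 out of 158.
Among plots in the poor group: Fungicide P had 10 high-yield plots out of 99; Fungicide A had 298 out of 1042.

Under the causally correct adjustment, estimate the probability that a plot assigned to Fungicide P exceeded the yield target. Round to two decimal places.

The soil fertility-specific comparison favours Fungicide A throughout, but the pooled figures favour Fungicide P. The question is whether to condition on soil fertility.
Soil fertility differs across fungicides for reasons unrelated to any effect of the fungicide itself, and it separately predicts the outcome — a classic confounder. We must compare within soil fertility levels.
Standardising Fungicide P to the population soil fertility mix: 0.415·434/651 + 0.585·10/99 = 0.336.

0.34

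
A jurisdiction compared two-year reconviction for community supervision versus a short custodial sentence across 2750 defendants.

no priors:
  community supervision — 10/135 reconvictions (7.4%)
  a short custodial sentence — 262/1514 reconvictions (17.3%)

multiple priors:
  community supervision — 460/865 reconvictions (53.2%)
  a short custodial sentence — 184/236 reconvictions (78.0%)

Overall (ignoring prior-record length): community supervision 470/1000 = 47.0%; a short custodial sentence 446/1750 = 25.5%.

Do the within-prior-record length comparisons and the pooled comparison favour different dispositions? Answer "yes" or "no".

yes

Within each prior-record length level (no priors 7.4% vs 17.3%; multiple priors 53.2% vs 78.0%), community supervision has the lower rate every time. Pooled: 47.0% vs 25.5% — a short custodial sentence has the lower rate overall. The two comparisons disagree.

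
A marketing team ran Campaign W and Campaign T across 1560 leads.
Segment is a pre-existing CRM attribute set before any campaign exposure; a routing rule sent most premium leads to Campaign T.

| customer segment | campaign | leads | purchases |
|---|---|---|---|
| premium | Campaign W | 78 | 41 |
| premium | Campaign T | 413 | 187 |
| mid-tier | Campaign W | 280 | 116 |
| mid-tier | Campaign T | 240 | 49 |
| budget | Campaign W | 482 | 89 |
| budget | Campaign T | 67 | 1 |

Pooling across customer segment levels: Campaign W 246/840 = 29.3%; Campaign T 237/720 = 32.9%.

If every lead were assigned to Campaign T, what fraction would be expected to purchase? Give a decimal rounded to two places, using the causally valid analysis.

Customer segment is set before the campaign has any effect — it is not caused by the campaign — and it independently drives the outcome. That makes it a confounder, so the causal comparison is within customer segment levels.
Standardising Campaign T to the population customer segment mix: 0.315·187/413 + 0.333·49/240 + 0.352·1/67 = 0.216.

0.22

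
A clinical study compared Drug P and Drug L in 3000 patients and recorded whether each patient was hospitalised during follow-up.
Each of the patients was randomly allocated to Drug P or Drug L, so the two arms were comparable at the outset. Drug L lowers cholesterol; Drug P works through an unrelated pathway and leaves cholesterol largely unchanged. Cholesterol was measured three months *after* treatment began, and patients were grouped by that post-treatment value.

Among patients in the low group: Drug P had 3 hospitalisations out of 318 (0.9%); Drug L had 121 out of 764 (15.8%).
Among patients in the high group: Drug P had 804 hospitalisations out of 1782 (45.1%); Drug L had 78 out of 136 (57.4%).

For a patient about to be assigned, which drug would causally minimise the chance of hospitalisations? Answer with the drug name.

Cholesterol is recorded after the drug and is itself shifted by it — it sits on the causal path from drug to outcome. Conditioning on a mediator would strip out part of the effect we want; the pooled comparison gives the total causal effect.
Pooled: Drug P 38.4% vs Drug L 22.1%; Drug L is lower overall.

Drug L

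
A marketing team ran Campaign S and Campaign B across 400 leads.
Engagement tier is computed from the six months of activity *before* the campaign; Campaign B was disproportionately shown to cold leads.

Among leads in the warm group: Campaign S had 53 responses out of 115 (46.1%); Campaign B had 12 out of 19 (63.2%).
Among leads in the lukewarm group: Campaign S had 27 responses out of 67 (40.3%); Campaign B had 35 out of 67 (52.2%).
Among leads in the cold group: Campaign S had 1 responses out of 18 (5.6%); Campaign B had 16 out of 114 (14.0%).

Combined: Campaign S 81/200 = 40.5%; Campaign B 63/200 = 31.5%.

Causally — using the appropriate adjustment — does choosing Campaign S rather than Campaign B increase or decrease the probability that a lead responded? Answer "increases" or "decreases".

decreases

The engagement tier-specific comparison favours Campaign B throughout, but the pooled figures favour Campaign S. The question is whether to condition on engagement tier.
Engagement tier differs across campaigns for reasons unrelated to any effect of the campaign itself, and it separately predicts the outcome — a classic confounder. We must compare within engagement tier levels.
Within each level — warm: 46.1% vs 63.2%; lukewarm: 40.3% vs 52.2%; cold: 5.6% vs 14.0% — Campaign B is higher every time.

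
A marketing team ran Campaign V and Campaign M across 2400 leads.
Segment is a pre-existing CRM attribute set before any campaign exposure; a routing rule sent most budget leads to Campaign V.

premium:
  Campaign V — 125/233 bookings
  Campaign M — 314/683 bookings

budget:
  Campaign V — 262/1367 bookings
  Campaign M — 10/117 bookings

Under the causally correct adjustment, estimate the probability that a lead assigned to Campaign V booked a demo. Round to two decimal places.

0.32

Since customer segment is a pre-existing factor (not a product of the campaign) and it affects the outcome on its own, it is a confounder. The stratified rates, not the pooled rate, identify the causal effect.
Standardising Campaign V to the population customer segment mix: 0.382·125/233 + 0.618·262/1367 = 0.323.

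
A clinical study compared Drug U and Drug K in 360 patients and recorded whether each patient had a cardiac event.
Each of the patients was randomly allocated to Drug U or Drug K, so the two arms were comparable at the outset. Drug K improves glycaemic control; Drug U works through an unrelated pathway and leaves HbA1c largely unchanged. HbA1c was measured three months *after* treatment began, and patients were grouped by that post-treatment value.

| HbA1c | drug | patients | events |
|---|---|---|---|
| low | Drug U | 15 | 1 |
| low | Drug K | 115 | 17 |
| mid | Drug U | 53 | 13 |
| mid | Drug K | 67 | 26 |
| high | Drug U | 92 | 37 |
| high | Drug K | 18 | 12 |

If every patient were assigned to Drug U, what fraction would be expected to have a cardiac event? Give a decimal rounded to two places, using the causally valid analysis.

Drug U is lower inside every HbA1c stratum but Drug K is lower in aggregate. Whether to stratify depends on how HbA1c relates to the drug.
HbA1c is downstream of the drug. One should not condition on a consequence of treatment, so the overall rates are the right comparison.
So P(outcome | do(Drug U)) is just the pooled rate for Drug U: 51/160 = 0.319.

0.32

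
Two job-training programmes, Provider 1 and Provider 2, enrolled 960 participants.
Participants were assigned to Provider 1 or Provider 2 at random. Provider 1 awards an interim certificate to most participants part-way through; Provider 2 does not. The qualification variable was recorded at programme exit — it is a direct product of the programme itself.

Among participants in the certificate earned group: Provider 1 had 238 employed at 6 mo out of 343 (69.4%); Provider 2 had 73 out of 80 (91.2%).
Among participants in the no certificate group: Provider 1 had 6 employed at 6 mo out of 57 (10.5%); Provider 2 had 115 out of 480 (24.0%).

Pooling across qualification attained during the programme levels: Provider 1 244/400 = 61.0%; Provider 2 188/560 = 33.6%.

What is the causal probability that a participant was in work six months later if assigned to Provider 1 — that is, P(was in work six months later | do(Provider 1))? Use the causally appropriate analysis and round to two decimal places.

0.61

Qualification attained during the programme here is a post-treatment variable shaped by the programme; conditioning on it would introduce bias rather than remove it. The overall comparison is the causal one.
So P(outcome | do(Provider 1)) is just the pooled rate for Provider 1: 244/400 = 0.610.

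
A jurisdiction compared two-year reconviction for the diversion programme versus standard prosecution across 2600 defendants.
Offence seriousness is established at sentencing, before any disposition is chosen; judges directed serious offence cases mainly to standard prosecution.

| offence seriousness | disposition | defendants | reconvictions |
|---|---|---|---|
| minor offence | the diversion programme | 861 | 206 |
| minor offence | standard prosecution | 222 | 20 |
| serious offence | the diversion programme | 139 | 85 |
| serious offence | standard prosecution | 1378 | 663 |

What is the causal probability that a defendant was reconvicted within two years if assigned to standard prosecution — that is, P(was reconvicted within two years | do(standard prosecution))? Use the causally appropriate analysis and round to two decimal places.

0.32

The offence seriousness-specific comparison favours standard prosecution throughout, but the pooled figures favour the diversion programme. The question is whether to condition on offence seriousness.
Offence seriousness satisfies the back-door criterion: it is not a descendant of the disposition, and it blocks the spurious path from disposition to outcome. Adjusting for it (i.e., using the within-offence seriousness rates) gives the causal effect.
Standardising standard prosecution to the population offence seriousness mix: 0.417·20/222 + 0.583·663/1378 = 0.318.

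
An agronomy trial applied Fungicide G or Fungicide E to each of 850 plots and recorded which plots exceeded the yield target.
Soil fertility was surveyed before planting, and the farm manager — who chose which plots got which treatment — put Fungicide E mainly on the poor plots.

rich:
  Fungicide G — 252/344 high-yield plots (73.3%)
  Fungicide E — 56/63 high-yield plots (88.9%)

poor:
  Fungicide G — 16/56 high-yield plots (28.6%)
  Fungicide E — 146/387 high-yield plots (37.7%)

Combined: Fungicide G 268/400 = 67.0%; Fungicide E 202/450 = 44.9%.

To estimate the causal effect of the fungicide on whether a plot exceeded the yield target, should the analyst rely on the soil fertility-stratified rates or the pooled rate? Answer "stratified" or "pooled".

The stratified and pooled comparisons disagree (Fungicide E wins within each soil fertility; Fungicide G wins overall), so the answer turns on the causal role of soil fertility.
Here soil fertility is a common cause — it drives both which fungicide a case falls under and the outcome. The crude comparison mixes populations; the stratum-specific rates are the causally relevant ones.
Within each level — rich: 73.3% vs 88.9%; poor: 28.6% vs 37.7% — Fungicide E is higher every time.

stratified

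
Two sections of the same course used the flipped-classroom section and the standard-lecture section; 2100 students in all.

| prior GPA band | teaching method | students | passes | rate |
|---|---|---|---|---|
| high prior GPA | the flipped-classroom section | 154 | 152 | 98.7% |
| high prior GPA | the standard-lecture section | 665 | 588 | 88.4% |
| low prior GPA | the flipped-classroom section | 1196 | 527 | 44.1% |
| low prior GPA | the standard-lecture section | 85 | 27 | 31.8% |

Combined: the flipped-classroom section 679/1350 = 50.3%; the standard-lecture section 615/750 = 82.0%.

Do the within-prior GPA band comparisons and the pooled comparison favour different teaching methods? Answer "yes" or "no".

Within each prior GPA band level (high prior GPA 98.7% vs 88.4%; low prior GPA 44.1% vs 31.8%), the flipped-classroom section has the higher rate every time. Pooled: 50.3% vs 82.0% — the standard-lecture section has the higher rate overall. The two comparisons disagree.

yes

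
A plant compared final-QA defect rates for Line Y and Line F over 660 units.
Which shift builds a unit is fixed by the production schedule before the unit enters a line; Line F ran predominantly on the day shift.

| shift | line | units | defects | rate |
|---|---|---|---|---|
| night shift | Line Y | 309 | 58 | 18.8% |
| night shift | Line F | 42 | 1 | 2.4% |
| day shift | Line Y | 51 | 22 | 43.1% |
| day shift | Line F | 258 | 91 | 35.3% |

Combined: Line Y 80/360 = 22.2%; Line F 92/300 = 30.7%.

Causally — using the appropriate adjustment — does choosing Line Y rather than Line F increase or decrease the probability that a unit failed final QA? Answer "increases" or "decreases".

Nothing the line does changes shift; the imbalance is an allocation artefact. With shift also predicting the outcome, the pooled figure is confounded, and the within-stratum comparison is the causal one.
Within each level — night shift: 18.8% vs 2.4%; day shift: 43.1% vs 35.3% — Line F is lower every time.

increases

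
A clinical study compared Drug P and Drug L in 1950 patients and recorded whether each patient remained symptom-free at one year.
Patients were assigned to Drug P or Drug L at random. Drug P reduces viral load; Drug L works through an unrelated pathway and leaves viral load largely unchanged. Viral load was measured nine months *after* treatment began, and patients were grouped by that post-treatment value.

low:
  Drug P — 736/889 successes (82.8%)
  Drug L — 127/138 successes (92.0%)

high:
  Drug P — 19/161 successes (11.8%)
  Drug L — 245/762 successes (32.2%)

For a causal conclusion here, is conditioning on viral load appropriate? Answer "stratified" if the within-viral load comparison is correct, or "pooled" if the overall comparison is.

Because the drug influences viral load, viral load is a post-treatment mediator, not a confounder. Stratifying on it would bias the estimate; the causal effect is the crude pooled difference.
Pooled: Drug P 71.9% vs Drug L 41.3%; Drug P is higher overall.

pooled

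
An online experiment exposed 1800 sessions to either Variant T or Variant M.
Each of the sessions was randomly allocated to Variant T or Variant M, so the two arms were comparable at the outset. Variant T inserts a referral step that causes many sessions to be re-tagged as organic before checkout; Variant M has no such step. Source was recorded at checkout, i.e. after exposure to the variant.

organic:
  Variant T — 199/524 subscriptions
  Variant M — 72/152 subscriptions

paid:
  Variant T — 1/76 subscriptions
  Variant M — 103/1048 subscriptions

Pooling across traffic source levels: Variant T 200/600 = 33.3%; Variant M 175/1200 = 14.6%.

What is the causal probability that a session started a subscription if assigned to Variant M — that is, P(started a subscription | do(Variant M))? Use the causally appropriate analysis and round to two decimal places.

0.15

The distribution of traffic source is itself part of what the variant does — it is an intermediate outcome. Holding it fixed would remove that part of the effect; the total effect is the pooled difference.
So P(outcome | do(Variant M)) is just the pooled rate for Variant M: 175/1200 = 0.146.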